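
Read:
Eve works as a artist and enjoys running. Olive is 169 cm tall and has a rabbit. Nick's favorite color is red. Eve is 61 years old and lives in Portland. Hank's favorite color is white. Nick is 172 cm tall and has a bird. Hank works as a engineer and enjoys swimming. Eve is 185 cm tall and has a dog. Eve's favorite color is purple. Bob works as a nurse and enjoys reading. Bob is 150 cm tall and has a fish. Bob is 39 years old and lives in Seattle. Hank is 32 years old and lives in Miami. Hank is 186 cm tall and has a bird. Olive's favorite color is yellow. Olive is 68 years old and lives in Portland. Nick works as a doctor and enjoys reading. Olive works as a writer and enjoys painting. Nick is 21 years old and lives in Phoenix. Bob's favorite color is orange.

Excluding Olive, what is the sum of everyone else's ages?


Sum (excluding Olive): 153

153


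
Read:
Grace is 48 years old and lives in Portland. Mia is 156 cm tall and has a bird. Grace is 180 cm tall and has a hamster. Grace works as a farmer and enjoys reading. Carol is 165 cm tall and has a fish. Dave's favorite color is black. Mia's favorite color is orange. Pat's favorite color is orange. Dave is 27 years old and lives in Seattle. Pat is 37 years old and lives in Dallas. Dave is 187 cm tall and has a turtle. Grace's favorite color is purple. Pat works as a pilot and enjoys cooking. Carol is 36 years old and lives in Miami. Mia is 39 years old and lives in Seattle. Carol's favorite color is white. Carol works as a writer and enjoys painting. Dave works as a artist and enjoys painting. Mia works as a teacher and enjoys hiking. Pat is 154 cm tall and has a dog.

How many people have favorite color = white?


Count: 1

1


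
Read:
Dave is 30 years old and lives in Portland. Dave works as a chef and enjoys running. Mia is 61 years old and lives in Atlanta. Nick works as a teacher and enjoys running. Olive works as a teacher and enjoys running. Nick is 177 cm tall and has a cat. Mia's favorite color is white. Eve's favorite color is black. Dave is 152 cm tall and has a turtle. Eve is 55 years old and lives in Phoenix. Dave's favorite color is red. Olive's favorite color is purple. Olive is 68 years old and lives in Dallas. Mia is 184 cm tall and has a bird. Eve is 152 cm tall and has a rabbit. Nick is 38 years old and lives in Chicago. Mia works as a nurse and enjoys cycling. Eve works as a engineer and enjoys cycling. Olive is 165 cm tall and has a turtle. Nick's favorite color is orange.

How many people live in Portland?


Count in Portland: 1

1


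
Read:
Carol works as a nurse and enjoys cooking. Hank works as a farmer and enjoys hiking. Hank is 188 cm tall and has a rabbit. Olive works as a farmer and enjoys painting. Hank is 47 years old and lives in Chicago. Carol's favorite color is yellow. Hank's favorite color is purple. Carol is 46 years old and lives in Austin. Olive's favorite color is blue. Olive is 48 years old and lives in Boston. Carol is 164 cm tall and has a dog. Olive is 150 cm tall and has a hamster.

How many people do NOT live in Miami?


Not in Miami: 3

3


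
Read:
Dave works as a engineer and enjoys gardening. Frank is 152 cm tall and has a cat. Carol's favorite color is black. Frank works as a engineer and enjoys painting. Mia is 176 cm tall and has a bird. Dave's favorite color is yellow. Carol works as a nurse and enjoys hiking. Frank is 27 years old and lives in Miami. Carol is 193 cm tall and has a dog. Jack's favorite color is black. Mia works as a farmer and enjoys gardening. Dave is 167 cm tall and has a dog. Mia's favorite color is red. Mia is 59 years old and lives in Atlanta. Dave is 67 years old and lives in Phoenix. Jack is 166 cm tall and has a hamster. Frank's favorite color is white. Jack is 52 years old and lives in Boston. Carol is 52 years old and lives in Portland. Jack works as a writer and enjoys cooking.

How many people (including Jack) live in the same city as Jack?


Jack lives in Boston. Count = 1

1


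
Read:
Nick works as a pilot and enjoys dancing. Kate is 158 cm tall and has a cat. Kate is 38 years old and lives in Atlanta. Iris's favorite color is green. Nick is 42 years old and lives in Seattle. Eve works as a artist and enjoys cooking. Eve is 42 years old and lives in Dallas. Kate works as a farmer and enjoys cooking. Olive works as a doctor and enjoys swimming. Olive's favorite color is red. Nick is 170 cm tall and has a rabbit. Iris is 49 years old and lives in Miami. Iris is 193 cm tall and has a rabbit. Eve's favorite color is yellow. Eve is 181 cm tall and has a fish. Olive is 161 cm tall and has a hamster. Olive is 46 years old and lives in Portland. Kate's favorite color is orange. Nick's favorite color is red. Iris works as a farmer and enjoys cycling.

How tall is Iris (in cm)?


Iris is 193 cm tall

193


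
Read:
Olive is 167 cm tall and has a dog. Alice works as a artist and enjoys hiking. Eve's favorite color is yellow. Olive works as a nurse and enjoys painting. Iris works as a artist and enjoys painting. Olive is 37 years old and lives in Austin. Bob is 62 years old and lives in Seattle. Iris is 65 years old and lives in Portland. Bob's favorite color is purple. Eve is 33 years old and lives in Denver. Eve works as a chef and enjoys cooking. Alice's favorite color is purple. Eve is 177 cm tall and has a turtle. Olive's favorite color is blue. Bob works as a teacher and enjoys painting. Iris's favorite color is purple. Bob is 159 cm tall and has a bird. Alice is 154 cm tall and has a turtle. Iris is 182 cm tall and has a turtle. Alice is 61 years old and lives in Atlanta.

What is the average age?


Sum=258, n=5, avg=51.6

51.6


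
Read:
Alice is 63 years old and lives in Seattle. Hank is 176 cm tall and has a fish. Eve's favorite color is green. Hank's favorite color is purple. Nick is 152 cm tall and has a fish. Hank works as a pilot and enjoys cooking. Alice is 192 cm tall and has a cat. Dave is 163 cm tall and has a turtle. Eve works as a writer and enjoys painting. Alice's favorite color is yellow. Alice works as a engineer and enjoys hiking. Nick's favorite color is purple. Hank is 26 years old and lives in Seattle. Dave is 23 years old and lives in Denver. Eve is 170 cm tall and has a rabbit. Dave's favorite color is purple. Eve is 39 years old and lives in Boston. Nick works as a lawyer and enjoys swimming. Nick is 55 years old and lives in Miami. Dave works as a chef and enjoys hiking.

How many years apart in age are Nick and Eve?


55 vs 39, diff = 16

16


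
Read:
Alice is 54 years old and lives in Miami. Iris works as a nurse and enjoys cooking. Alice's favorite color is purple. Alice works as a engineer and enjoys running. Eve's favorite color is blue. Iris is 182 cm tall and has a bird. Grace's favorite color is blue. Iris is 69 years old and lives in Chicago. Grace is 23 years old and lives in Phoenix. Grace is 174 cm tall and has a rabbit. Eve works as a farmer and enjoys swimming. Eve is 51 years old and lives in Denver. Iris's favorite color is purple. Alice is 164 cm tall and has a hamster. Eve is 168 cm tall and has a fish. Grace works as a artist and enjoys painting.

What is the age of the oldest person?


Oldest: Iris at 69

69


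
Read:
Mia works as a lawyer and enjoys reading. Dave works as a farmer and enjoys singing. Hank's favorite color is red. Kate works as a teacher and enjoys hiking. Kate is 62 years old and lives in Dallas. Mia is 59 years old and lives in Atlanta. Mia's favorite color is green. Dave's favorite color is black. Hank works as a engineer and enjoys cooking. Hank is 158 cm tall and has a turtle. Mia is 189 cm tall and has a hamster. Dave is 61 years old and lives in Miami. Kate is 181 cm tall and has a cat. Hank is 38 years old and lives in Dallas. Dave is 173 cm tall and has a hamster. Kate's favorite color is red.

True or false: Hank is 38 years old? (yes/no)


Hank is actually 38. yes

yes


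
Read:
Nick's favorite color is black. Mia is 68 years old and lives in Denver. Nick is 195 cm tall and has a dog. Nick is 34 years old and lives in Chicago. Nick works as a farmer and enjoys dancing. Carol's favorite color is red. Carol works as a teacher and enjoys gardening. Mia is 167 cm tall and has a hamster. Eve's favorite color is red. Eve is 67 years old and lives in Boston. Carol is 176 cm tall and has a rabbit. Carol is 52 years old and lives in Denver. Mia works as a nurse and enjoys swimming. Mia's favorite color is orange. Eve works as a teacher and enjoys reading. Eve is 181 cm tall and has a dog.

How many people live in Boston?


Count in Boston: 1

1


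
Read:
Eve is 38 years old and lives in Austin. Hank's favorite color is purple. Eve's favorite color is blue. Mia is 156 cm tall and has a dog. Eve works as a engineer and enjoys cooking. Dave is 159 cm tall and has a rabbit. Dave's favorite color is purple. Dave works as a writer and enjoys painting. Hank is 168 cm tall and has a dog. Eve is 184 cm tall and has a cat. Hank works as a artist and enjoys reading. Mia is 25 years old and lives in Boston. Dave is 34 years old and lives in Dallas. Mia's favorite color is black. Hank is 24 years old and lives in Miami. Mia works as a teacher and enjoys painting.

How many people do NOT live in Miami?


Not in Miami: 3

3


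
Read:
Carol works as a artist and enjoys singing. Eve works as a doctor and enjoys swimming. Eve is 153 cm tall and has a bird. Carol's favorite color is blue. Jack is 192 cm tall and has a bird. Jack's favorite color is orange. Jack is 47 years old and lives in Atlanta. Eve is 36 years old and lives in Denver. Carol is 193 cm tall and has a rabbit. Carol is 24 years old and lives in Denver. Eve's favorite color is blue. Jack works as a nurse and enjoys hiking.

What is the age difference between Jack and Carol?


|47 - 24| = 23

23


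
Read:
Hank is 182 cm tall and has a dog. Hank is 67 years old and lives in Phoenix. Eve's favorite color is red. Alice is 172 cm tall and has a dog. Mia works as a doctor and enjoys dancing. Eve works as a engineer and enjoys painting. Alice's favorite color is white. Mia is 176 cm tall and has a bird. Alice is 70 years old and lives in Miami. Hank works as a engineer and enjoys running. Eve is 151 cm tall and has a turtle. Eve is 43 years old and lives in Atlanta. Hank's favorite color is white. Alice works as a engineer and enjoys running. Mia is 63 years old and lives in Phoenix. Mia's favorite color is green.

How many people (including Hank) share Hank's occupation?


Hank is a engineer. Count = 3

3


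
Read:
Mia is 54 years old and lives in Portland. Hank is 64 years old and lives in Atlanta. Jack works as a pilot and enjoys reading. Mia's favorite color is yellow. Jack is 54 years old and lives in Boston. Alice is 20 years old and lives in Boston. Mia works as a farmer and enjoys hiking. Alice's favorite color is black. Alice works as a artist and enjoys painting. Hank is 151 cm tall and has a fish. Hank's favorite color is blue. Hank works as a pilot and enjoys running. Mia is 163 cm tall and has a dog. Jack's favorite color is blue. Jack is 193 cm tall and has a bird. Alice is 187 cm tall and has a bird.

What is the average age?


Sum=192, n=4, avg=48

48


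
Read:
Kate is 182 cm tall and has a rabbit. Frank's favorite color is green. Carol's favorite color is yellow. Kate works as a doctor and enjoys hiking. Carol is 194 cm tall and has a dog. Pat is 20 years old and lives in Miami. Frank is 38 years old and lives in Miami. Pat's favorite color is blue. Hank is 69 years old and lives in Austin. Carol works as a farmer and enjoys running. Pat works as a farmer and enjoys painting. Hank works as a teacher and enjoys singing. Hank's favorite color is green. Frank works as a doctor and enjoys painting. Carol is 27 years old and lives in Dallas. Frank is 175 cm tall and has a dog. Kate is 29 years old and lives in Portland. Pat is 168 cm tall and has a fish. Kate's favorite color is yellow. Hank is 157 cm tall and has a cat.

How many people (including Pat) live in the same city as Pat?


Pat lives in Miami. Count = 2

2


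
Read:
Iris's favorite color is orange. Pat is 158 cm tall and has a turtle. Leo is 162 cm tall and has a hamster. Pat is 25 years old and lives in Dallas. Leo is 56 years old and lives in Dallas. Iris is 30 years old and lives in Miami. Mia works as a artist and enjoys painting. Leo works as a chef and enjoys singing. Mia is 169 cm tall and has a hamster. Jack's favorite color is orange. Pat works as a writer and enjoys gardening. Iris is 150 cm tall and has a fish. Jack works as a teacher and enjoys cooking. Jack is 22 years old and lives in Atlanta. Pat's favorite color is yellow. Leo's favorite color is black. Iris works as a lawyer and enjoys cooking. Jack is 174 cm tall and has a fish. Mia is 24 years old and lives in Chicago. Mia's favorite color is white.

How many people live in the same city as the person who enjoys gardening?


Person with hobby gardening is Pat, city Dallas. Count = 2

2


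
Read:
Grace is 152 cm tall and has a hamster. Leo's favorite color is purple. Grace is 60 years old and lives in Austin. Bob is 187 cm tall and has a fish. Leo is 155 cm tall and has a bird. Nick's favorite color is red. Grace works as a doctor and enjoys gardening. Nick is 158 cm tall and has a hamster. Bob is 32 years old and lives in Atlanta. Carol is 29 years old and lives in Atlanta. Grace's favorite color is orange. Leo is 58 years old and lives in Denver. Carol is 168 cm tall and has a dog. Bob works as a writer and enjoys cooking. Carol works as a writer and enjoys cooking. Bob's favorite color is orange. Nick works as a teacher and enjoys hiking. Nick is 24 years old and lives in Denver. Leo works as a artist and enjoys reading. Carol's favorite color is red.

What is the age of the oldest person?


Oldest: Grace at 60

60


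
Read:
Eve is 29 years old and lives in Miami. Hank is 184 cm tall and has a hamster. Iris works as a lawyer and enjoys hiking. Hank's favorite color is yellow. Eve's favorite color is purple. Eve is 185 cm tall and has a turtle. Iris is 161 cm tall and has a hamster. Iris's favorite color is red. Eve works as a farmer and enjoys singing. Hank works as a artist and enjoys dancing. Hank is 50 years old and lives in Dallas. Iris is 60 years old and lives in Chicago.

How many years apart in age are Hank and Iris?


50 vs 60, diff = 10

10


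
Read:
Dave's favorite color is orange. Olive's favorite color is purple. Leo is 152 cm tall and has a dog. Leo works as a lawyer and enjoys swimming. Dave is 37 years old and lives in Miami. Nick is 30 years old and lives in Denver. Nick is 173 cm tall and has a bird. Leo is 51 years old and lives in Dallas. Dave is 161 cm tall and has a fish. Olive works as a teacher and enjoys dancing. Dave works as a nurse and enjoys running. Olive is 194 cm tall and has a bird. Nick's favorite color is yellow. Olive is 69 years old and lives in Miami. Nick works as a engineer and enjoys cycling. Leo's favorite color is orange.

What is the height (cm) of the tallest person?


Tallest: Olive at 194 cm

194


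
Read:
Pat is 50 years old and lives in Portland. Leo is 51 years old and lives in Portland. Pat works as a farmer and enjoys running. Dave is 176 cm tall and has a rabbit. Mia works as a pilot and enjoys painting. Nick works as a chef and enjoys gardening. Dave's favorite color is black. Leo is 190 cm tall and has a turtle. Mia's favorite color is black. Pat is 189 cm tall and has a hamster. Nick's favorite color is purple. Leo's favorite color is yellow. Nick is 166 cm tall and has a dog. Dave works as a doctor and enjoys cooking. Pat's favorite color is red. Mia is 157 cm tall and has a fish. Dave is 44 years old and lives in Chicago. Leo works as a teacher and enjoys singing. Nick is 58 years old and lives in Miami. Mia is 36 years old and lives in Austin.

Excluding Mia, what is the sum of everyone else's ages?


Sum (excluding Mia): 203

203


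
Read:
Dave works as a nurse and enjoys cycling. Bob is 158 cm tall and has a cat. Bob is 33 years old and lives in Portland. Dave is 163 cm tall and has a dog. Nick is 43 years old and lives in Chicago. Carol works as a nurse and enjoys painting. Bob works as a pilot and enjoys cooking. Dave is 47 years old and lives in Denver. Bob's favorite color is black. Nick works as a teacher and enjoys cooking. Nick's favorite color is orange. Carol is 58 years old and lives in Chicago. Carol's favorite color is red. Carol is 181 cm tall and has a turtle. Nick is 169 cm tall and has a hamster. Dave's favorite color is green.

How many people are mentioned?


People: Nick, Dave, Carol, Bob. Count = 4

4


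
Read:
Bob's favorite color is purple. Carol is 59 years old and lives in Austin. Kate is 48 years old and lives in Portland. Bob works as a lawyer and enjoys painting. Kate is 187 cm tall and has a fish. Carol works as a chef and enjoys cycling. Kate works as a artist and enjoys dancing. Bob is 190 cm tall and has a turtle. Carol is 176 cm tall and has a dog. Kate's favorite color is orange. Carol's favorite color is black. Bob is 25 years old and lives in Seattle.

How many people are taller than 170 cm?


Taller than 170: 3

3


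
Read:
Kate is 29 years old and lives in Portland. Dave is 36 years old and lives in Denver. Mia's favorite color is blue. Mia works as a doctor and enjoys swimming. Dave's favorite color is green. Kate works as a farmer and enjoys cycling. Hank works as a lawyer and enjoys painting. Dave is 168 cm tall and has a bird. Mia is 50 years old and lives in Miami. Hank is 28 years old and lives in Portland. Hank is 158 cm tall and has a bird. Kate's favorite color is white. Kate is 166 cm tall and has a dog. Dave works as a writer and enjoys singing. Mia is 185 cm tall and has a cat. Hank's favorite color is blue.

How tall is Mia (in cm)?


Mia is 185 cm tall

185


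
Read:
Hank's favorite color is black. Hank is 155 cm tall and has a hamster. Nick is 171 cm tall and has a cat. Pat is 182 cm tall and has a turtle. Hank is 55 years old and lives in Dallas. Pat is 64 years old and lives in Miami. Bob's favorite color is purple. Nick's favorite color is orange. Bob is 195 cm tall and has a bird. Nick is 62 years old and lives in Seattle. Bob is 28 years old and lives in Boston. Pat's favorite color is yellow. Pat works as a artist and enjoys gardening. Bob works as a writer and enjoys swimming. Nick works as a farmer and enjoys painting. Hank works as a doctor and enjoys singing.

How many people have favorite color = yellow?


Count: 1

1


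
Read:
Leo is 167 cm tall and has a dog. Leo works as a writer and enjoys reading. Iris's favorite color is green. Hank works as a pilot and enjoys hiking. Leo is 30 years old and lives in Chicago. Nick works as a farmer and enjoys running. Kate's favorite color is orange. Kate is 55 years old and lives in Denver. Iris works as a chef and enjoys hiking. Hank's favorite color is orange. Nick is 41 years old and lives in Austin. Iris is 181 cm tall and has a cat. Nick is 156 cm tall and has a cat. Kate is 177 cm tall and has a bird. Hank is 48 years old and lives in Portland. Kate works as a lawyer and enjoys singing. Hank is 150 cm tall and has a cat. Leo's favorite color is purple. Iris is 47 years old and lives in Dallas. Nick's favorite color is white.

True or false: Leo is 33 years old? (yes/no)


Leo is actually 30. no

no


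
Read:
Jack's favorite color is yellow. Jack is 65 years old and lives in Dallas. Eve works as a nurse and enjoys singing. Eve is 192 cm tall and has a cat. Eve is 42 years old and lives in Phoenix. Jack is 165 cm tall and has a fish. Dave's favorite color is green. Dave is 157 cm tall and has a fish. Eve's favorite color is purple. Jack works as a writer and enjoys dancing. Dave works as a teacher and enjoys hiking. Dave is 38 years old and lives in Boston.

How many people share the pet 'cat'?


Count: 1

1


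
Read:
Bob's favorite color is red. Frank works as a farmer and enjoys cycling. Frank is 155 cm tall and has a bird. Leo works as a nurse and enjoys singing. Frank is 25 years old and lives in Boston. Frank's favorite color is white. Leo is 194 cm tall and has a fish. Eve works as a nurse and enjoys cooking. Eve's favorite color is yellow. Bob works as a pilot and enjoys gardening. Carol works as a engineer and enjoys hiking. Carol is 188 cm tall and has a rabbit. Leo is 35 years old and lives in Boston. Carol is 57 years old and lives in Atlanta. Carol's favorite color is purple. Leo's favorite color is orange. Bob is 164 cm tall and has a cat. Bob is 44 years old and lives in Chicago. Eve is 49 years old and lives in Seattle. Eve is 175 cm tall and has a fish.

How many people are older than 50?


Filter: 1

1


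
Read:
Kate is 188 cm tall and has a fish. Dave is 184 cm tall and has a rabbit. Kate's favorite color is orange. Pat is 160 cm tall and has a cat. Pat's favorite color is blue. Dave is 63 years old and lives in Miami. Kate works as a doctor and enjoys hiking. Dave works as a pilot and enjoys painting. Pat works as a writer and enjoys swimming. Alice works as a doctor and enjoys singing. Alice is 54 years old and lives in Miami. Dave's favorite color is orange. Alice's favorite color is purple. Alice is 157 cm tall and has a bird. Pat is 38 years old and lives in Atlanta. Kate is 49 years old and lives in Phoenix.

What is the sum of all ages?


63+49+54+38 = 204

204


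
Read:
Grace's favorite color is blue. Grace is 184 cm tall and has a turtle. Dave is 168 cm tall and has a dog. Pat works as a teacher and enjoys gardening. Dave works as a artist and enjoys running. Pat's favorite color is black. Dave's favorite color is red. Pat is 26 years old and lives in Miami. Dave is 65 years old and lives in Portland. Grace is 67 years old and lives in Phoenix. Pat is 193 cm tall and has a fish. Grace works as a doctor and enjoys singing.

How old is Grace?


Grace is 67 years old

67


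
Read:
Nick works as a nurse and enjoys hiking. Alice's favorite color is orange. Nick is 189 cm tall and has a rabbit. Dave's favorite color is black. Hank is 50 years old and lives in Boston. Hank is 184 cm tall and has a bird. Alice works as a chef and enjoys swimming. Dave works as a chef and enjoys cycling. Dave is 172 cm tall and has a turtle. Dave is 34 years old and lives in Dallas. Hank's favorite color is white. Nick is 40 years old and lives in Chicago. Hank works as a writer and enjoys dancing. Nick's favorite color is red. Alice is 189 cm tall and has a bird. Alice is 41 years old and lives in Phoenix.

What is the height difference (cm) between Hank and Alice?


|184 - 189| = 5

5


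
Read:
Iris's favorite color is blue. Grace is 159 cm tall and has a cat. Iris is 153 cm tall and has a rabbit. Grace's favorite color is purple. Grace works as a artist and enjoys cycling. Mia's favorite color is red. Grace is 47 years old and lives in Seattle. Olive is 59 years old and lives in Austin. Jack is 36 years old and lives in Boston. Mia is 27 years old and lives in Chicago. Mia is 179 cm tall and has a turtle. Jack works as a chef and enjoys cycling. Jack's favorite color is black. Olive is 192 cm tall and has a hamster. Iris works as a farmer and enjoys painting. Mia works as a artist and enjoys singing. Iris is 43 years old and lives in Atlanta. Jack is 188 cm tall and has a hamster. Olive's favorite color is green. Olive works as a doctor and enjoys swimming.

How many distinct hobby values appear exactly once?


Unique hobby values: 3

3


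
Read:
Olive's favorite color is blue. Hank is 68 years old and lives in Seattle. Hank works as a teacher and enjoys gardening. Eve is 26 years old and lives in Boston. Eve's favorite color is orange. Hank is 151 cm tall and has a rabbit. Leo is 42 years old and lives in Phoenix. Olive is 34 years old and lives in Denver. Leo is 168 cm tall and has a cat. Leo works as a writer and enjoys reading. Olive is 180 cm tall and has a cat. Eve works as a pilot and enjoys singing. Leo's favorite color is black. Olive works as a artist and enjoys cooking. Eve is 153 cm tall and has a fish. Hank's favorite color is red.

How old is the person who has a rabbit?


Person with rabbit is Hank, age 68

68


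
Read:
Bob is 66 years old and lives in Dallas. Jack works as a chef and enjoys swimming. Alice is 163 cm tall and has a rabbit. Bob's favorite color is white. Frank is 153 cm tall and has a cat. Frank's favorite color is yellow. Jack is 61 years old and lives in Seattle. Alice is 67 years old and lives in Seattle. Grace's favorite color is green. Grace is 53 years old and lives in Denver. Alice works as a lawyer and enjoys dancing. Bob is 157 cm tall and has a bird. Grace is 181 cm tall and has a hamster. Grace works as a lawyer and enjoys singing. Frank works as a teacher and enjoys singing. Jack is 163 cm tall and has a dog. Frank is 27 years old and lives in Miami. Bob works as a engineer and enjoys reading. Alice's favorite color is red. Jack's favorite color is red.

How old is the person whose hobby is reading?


Person with hobby=reading is Bob, age 66

66


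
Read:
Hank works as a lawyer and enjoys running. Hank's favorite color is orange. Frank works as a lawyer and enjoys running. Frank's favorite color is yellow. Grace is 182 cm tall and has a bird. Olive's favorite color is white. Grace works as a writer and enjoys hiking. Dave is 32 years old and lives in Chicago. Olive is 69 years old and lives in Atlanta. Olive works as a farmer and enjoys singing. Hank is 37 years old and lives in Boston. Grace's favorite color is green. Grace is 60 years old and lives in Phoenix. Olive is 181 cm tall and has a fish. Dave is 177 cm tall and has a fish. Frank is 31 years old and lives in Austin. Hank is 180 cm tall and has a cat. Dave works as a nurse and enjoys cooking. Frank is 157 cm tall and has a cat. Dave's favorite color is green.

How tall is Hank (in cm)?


Hank is 180 cm tall

180


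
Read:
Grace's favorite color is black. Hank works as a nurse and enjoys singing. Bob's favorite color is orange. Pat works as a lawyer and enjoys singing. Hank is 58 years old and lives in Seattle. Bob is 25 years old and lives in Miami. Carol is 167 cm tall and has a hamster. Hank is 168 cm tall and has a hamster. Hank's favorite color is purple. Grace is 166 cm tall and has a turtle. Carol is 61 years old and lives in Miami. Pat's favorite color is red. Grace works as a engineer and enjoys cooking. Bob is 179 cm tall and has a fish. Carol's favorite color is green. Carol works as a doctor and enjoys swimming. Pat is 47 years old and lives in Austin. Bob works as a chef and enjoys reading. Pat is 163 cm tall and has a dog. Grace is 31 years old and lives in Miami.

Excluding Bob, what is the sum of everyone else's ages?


Sum (excluding Bob): 197

197


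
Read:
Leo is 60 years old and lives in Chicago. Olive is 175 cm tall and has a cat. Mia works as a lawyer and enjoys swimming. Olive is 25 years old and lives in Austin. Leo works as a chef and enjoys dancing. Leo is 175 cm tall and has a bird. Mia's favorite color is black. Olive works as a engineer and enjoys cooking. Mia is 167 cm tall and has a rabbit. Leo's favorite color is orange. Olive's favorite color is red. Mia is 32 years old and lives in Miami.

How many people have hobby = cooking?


Count: 1

1


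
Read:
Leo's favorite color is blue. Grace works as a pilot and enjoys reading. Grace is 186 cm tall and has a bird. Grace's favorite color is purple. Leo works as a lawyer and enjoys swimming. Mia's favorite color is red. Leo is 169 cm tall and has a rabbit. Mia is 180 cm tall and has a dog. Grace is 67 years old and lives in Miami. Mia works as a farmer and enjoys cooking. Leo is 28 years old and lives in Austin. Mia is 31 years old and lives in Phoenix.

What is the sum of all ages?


67+31+28 = 126

126


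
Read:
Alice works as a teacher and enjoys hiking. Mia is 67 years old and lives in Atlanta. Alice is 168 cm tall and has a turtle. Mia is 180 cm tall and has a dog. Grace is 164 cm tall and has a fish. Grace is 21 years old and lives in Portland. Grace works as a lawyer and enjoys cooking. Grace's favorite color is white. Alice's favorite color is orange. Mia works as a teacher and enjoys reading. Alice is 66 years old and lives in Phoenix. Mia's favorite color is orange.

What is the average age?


Sum=154, n=3, avg=51.33

51.33


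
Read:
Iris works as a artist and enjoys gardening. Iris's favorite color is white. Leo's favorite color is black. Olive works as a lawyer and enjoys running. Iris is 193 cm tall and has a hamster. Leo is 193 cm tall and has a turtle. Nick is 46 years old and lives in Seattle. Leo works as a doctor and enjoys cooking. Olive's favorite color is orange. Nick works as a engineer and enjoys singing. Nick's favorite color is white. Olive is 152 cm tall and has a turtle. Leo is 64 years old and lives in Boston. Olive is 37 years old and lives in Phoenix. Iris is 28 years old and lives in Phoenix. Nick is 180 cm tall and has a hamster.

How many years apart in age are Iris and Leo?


28 vs 64, diff = 36

36


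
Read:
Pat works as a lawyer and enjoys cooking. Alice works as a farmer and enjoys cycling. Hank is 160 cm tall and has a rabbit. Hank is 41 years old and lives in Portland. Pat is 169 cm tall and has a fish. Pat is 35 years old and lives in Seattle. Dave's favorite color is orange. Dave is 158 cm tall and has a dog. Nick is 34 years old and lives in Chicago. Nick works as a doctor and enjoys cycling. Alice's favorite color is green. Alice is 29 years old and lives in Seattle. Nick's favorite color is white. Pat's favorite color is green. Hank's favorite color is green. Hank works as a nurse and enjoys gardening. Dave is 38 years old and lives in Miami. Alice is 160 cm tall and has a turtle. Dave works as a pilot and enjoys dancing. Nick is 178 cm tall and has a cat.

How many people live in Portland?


Count in Portland: 1

1


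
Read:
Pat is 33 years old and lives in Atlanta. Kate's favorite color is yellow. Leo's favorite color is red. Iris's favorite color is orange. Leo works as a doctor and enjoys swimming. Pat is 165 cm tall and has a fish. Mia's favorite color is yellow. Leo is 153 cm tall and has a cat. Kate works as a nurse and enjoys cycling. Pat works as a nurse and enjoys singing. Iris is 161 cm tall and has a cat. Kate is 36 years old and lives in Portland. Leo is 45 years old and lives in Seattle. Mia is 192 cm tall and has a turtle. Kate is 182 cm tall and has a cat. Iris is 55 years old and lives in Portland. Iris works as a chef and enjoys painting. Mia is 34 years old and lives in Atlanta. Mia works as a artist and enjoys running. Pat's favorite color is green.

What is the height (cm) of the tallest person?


Tallest: Mia at 192 cm

192


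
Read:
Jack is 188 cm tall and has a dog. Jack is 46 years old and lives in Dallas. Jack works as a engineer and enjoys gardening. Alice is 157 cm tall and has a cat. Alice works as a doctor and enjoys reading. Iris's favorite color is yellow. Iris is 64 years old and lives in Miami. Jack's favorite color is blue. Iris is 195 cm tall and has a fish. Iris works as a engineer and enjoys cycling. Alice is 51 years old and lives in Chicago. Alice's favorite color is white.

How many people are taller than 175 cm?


Taller than 175: 2

2


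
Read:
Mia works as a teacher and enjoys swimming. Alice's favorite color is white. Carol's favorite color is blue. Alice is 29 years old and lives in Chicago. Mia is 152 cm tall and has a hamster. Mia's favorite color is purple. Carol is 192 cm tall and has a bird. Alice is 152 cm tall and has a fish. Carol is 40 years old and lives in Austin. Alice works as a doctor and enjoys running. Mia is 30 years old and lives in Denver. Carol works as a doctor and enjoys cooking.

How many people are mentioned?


People: Alice, Mia, Carol. Count = 3

3


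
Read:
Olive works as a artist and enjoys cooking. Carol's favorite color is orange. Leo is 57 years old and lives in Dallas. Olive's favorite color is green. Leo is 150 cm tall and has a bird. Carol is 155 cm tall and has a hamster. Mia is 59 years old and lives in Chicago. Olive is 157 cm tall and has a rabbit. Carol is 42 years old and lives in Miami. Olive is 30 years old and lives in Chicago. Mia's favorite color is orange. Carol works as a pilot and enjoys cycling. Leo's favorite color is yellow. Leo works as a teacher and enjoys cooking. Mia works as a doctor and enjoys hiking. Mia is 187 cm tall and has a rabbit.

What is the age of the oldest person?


Oldest: Mia at 59

59


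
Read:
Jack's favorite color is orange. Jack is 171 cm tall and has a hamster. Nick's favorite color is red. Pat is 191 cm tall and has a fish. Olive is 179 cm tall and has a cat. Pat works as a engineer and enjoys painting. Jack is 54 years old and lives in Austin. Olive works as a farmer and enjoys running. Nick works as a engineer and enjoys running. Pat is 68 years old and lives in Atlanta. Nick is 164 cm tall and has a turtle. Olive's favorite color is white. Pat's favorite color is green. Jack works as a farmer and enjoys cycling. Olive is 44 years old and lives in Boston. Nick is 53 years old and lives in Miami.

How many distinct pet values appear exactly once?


Unique pet values: 4

4


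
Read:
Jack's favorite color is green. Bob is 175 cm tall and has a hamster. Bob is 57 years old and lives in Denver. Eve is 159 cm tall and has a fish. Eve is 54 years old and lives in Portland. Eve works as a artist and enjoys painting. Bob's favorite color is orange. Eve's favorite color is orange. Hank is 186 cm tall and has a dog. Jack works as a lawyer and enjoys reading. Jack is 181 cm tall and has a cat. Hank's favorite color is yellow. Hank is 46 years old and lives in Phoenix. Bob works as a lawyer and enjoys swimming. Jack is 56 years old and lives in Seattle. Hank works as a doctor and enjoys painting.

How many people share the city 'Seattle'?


Count: 1

1


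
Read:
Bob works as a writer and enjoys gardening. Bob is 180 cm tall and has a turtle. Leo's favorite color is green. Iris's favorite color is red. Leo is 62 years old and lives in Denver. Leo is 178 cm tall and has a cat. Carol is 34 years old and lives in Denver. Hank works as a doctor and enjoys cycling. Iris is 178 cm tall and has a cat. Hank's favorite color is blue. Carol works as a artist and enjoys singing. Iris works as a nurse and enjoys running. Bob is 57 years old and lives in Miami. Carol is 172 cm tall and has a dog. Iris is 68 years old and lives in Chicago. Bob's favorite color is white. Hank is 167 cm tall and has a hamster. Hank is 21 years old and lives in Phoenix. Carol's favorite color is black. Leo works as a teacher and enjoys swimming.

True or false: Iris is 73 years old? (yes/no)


Iris is actually 68. no

no


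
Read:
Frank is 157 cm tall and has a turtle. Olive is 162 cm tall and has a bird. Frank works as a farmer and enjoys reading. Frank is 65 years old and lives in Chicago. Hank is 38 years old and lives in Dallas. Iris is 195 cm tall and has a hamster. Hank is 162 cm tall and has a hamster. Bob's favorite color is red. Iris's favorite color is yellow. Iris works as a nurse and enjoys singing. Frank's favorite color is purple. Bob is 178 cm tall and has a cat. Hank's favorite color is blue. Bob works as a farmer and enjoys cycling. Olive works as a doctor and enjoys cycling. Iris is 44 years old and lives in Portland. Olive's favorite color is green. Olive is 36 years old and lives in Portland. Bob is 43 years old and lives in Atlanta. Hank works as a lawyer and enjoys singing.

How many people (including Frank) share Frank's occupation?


Frank is a farmer. Count = 2

2


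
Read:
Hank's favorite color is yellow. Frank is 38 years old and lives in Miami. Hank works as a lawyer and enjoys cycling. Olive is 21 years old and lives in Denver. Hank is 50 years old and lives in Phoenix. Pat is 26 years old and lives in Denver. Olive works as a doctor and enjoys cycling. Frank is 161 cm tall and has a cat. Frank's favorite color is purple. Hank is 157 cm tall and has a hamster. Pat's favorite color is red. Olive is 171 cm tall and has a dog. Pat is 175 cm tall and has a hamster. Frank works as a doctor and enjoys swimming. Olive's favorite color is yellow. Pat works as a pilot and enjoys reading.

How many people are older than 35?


Filter: 2

2


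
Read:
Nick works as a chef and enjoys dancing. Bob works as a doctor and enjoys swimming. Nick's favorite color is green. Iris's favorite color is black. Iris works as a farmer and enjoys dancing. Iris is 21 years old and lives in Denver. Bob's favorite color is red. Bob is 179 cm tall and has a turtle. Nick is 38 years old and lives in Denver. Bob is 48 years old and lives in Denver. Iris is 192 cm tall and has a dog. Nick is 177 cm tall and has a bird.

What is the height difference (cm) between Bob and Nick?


|179 - 177| = 2

2


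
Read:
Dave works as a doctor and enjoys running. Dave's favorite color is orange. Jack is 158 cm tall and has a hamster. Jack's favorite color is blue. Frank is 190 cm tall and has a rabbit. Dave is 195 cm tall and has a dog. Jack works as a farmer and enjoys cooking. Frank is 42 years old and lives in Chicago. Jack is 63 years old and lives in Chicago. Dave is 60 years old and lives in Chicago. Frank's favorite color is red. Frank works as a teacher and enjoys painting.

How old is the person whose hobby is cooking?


Person with hobby=cooking is Jack, age 63

63


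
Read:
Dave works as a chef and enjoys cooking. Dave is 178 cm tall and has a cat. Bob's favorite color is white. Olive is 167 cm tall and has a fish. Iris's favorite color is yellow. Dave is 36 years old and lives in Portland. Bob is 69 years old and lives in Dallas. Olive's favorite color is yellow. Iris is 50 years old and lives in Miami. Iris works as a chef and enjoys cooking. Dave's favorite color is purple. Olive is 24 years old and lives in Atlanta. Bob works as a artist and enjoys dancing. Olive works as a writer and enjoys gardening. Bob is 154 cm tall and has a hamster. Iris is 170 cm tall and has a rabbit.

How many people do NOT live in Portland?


Not in Portland: 3

3


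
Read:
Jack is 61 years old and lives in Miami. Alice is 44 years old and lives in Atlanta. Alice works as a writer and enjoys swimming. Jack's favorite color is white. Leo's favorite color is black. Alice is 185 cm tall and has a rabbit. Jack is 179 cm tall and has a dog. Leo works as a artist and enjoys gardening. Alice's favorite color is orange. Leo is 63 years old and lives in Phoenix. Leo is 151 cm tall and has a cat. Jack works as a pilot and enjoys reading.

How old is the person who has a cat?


Person with cat is Leo, age 63

63


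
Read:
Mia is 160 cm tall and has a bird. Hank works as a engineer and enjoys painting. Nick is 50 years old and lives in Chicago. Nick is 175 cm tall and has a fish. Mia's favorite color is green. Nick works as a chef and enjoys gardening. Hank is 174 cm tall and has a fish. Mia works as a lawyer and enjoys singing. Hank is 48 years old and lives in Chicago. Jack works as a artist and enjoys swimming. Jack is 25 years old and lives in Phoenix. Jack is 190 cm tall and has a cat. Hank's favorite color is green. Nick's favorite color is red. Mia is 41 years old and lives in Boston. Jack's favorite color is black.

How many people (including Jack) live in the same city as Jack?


Jack lives in Phoenix. Count = 1

1


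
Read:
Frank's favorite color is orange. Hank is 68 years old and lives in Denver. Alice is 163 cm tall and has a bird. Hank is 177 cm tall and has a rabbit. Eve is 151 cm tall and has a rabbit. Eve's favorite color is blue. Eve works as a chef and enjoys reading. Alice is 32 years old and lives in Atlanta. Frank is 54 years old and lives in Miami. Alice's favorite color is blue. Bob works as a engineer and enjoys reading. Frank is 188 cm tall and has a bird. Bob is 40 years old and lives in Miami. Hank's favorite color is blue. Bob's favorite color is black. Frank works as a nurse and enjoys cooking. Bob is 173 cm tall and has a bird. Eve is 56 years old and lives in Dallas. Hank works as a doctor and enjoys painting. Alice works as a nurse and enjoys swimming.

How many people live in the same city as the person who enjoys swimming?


Person with hobby swimming is Alice, city Atlanta. Count = 1

1
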